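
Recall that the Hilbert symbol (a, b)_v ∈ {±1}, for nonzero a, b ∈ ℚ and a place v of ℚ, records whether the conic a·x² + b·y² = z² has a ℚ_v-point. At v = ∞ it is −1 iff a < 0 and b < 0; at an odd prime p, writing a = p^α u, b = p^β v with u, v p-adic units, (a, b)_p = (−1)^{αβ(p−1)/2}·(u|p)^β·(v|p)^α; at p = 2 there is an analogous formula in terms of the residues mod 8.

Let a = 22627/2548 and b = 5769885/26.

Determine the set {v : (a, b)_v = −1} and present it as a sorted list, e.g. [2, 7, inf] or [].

(a, b) ≡ (2431, 4290) mod (ℚ^×)²; places V = {2, 3, 5, 7, 11, 13, 17, ∞}.
(a,b)_7: α=-2, u≡1; β=0, v≡6 (mod 7); (1|7)=+1, (6|7)=-1; sign (−1)^0·+1^0·-1^-2 = +1.
(a,b)_17: α=1, u≡6; β=2, v≡14 (mod 17); (6|17)=-1, (14|17)=-1; sign (−1)^0·-1^2·-1^1 = -1.
(a,b)_∞: sgn(2431)=+, sgn(4290)=+, so +1.
(a,b)_11: α=3, u≡4; β=3, v≡3 (mod 11); (4|11)=+1, (3|11)=+1; sign (−1)^1·+1^3·+1^3 = -1.
(a,b)_5: α=0, u≡4; β=1, v≡2 (mod 5); (4|5)=+1, (2|5)=-1; sign (−1)^0·+1^1·-1^0 = +1.
(a,b)_3: α=0, u≡1; β=1, v≡2 (mod 3); (1|3)=+1, (2|3)=-1; sign (−1)^0·+1^1·-1^0 = +1.
(a,b)_2: α=-2, β=-1; u≡7, v≡1 (mod 8); ε(u)ε(v)=1·0, αω(v)=-2·0, βω(u)=-1·0; sum ≡ 0  ⇒  +1.
(a,b)_13: α=-1, u≡7; β=-1, v≡2 (mod 13); (7|13)=-1, (2|13)=-1; sign (−1)^0·-1^-1·-1^-1 = +1.
|Ram(2431, 4290)| = 2, even; anisotropic at {11, 17}.

[11, 17]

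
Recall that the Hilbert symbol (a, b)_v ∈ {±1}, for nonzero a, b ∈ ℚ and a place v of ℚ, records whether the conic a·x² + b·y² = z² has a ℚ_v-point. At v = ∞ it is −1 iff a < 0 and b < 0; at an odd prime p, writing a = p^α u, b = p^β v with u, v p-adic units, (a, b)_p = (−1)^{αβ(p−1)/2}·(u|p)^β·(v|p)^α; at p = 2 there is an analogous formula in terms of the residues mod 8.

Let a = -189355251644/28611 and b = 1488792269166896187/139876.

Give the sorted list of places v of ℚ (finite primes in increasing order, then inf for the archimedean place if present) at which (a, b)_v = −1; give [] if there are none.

Mod squares: a ≡ -6061, b ≡ 13547. Check v ∈ {∞, 2, 3, 11, 13, 17, 19, 23, 29, 31}.
v=11: a=11^-1·(≡7), b=11^-2·(≡10) mod 11; (7|11)=-1, (10|11)=-1; (−1)^{-1·-2·5}·(-1)^-2·(-1)^-1 = -1.
v=3: a=3^-2·(≡2), b=3^2·(≡2) mod 3; (2|3)=-1, (2|3)=-1; (−1)^{-2·2·1}·(-1)^2·(-1)^-2 = +1.
v=31: a=31^2·(≡11), b=31^3·(≡13) mod 31; (11|31)=-1, (13|31)=-1; (−1)^{2·3·15}·(-1)^3·(-1)^2 = -1.
v=23: a=23^2·(≡22), b=23^3·(≡22) mod 23; (22|23)=-1, (22|23)=-1; (−1)^{2·3·11}·(-1)^3·(-1)^2 = -1.
v=13: a=13^2·(≡1), b=13^4·(≡10) mod 13; (1|13)=+1, (10|13)=+1; (−1)^{2·4·6}·(+1)^4·(+1)^2 = +1.
v=19: a=19^1·(≡6), b=19^1·(≡3) mod 19; (6|19)=+1, (3|19)=-1; (−1)^{1·1·9}·(+1)^1·(-1)^1 = +1.
v=29: a=29^1·(≡22), b=29^2·(≡16) mod 29; (22|29)=+1, (16|29)=+1; (−1)^{1·2·14}·(+1)^2·(+1)^1 = +1.
v=∞: -6061 < 0 and 13547 > 0  ⇒  (a,b)_∞ = +1.
v=2: v_2(a)=2, v_2(b)=-2; units ≡ 3, 3 (mod 8); ε·ε+αω+βω = 1·1+2·1+-2·1 ≡ 1  ⇒  (a,b)_2 = -1.
v=17: a=17^-2·(≡2), b=17^-2·(≡16) mod 17; (2|17)=+1, (16|17)=+1; (−1)^{-2·-2·8}·(+1)^-2·(+1)^-2 = +1.
Ram(-6061, 13547) = {2, 11, 23, 31}; no ℚ_2-point on the conic.

[2, 11, 23, 31]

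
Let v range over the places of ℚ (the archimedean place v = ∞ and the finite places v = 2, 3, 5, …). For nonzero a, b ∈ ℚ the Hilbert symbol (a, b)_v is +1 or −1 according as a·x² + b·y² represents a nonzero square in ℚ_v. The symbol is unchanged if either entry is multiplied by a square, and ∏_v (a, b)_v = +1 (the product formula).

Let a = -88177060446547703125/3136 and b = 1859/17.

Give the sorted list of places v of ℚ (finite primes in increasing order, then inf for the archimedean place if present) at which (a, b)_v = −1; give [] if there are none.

[2, 11, 17, 37]

Mod squares: a ≡ -4614973, b ≡ 187. Check v ∈ {∞, 2, 5, 7, 11, 13, 17, 23, 29, 37}.
v=2: v_2(a)=-6, v_2(b)=0; units ≡ 3, 3 (mod 8); ε·ε+αω+βω = 1·1+-6·1+0·1 ≡ 1  ⇒  (a,b)_2 = -1.
v=23: a=23^1·(≡12), b=23^0·(≡16) mod 23; (12|23)=+1, (16|23)=+1; (−1)^{1·0·11}·(+1)^0·(+1)^1 = +1.
v=17: a=17^5·(≡4), b=17^-1·(≡6) mod 17; (4|17)=+1, (6|17)=-1; (−1)^{5·-1·8}·(+1)^-1·(-1)^5 = -1.
v=13: a=13^0·(≡4), b=13^2·(≡6) mod 13; (4|13)=+1, (6|13)=-1; (−1)^{0·2·6}·(+1)^2·(-1)^0 = +1.
v=11: a=11^5·(≡8), b=11^1·(≡8) mod 11; (8|11)=-1, (8|11)=-1; (−1)^{5·1·5}·(-1)^1·(-1)^5 = -1.
v=29: a=29^1·(≡3), b=29^0·(≡7) mod 29; (3|29)=-1, (7|29)=+1; (−1)^{1·0·14}·(-1)^0·(+1)^1 = +1.
v=7: a=7^-2·(≡2), b=7^0·(≡6) mod 7; (2|7)=+1, (6|7)=-1; (−1)^{-2·0·3}·(+1)^0·(-1)^-2 = +1.
v=5: a=5^6·(≡2), b=5^0·(≡2) mod 5; (2|5)=-1, (2|5)=-1; (−1)^{6·0·2}·(-1)^0·(-1)^6 = +1.
v=37: a=37^1·(≡35), b=37^0·(≡31) mod 37; (35|37)=-1, (31|37)=-1; (−1)^{1·0·18}·(-1)^0·(-1)^1 = -1.
v=∞: -4614973 < 0 and 187 > 0  ⇒  (a,b)_∞ = +1.
|Ram(-4614973, 187)| = 4, even; anisotropic at {2, 11, 17, 37}.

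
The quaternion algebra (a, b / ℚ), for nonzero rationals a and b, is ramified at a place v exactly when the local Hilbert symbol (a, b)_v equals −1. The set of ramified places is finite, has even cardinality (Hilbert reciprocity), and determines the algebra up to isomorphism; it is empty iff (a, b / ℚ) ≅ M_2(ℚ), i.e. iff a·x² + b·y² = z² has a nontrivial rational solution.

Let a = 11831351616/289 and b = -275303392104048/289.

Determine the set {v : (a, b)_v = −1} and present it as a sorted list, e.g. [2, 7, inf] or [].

Mod squares: a ≡ 21, b ≡ -2967. Check v ∈ {∞, 2, 3, 7, 11, 17, 23, 43}.
v=23: a=23^2·(≡11), b=23^3·(≡4) mod 23; (11|23)=-1, (4|23)=+1; (−1)^{2·3·11}·(-1)^3·(+1)^2 = -1.
v=17: a=17^-2·(≡13), b=17^-2·(≡16) mod 17; (13|17)=+1, (16|17)=+1; (−1)^{-2·-2·8}·(+1)^-2·(+1)^-2 = +1.
v=11: a=11^0·(≡6), b=11^2·(≡3) mod 11; (6|11)=-1, (3|11)=+1; (−1)^{0·2·5}·(-1)^2·(+1)^0 = +1.
v=43: a=43^2·(≡11), b=43^3·(≡40) mod 43; (11|43)=+1, (40|43)=+1; (−1)^{2·3·21}·(+1)^3·(+1)^2 = +1.
v=3: a=3^3·(≡1), b=3^1·(≡1) mod 3; (1|3)=+1, (1|3)=+1; (−1)^{3·1·1}·(+1)^1·(+1)^3 = -1.
v=2: v_2(a)=6, v_2(b)=4; units ≡ 5, 1 (mod 8); ε·ε+αω+βω = 0·0+6·0+4·1 ≡ 0  ⇒  (a,b)_2 = +1.
v=7: a=7^1·(≡5), b=7^2·(≡1) mod 7; (5|7)=-1, (1|7)=+1; (−1)^{1·2·3}·(-1)^2·(+1)^1 = +1.
v=∞: 21 > 0 and -2967 < 0  ⇒  (a,b)_∞ = +1.
|Ram(21, -2967)| = 2, even; anisotropic at {3, 23}.

[3, 23]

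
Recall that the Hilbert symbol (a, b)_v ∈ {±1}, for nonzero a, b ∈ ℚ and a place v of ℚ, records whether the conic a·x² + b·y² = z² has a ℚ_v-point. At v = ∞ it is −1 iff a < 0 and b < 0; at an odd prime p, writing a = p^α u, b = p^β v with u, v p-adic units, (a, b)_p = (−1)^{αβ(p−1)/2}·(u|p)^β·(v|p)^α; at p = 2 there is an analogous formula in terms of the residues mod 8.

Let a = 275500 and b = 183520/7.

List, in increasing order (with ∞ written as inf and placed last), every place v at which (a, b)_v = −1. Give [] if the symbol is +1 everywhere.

(a, b) ≡ (2755, 80290) mod (ℚ^×)²; places V = {2, 5, 7, 19, 29, 31, 37, ∞}.
(a,b)_7: α=0, u≡1; β=-1, v≡1 (mod 7); (1|7)=+1, (1|7)=+1; sign (−1)^0·+1^-1·+1^0 = +1.
(a,b)_29: α=1, u≡17; β=0, v≡26 (mod 29); (17|29)=-1, (26|29)=-1; sign (−1)^0·-1^0·-1^1 = -1.
(a,b)_∞: sgn(2755)=+, sgn(80290)=+, so +1.
(a,b)_19: α=1, u≡3; β=0, v≡8 (mod 19); (3|19)=-1, (8|19)=-1; sign (−1)^0·-1^0·-1^1 = -1.
(a,b)_37: α=0, u≡35; β=1, v≡32 (mod 37); (35|37)=-1, (32|37)=-1; sign (−1)^0·-1^1·-1^0 = -1.
(a,b)_5: α=3, u≡4; β=1, v≡2 (mod 5); (4|5)=+1, (2|5)=-1; sign (−1)^0·+1^1·-1^3 = -1.
(a,b)_2: α=2, β=5; u≡3, v≡1 (mod 8); ε(u)ε(v)=1·0, αω(v)=2·0, βω(u)=5·1; sum ≡ 1  ⇒  -1.
(a,b)_31: α=0, u≡3; β=1, v≡22 (mod 31); (3|31)=-1, (22|31)=-1; sign (−1)^0·-1^1·-1^0 = -1.
|Ram(2755, 80290)| = 6, even; anisotropic at {2, 5, 19, 29, 31, 37}.

[2, 5, 19, 29, 31, 37]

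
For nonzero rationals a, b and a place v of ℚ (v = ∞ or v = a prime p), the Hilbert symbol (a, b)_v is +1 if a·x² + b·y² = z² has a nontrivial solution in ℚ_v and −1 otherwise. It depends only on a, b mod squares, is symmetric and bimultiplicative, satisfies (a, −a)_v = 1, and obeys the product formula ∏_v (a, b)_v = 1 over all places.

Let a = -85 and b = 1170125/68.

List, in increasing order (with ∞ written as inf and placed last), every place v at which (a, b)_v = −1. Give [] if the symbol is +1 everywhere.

(a, b) ≡ (-85, 795685) mod (ℚ^×)²; places V = {2, 5, 11, 17, 23, 37, ∞}.
(a,b)_5: α=1, u≡3; β=3, v≡2 (mod 5); (3|5)=-1, (2|5)=-1; sign (−1)^0·-1^3·-1^1 = +1.
(a,b)_17: α=1, u≡12; β=-1, v≡8 (mod 17); (12|17)=-1, (8|17)=+1; sign (−1)^0·-1^-1·+1^1 = -1.
(a,b)_23: α=0, u≡7; β=1, v≡1 (mod 23); (7|23)=-1, (1|23)=+1; sign (−1)^0·-1^1·+1^0 = -1.
(a,b)_∞: sgn(-85)=−, sgn(795685)=+, so +1.
(a,b)_37: α=0, u≡26; β=1, v≡14 (mod 37); (26|37)=+1, (14|37)=-1; sign (−1)^0·+1^1·-1^0 = +1.
(a,b)_11: α=0, u≡3; β=1, v≡8 (mod 11); (3|11)=+1, (8|11)=-1; sign (−1)^0·+1^1·-1^0 = +1.
(a,b)_2: α=0, β=-2; u≡3, v≡5 (mod 8); ε(u)ε(v)=1·0, αω(v)=0·1, βω(u)=-2·1; sum ≡ 0  ⇒  +1.
|Ram(-85, 795685)| = 2, even; anisotropic at {17, 23}.

[17, 23]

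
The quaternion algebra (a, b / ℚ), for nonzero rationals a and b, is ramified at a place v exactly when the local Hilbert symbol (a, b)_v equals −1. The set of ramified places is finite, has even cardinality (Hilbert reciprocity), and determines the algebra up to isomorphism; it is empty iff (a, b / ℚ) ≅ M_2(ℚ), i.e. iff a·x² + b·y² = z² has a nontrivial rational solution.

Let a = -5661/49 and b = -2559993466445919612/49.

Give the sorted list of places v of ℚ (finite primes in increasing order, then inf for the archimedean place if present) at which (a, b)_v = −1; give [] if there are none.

Mod squares: a ≡ -629, b ≡ -2218962927. Check v ∈ {∞, 2, 3, 7, 17, 23, 29, 37, 41, 43}.
v=29: a=29^0·(≡20), b=29^1·(≡15) mod 29; (20|29)=+1, (15|29)=-1; (−1)^{0·1·14}·(+1)^1·(-1)^0 = +1.
v=41: a=41^0·(≡15), b=41^1·(≡11) mod 41; (15|41)=-1, (11|41)=-1; (−1)^{0·1·20}·(-1)^1·(-1)^0 = -1.
v=17: a=17^1·(≡5), b=17^3·(≡3) mod 17; (5|17)=-1, (3|17)=-1; (−1)^{1·3·8}·(-1)^3·(-1)^1 = +1.
v=∞: -629 < 0 and -2218962927 < 0  ⇒  (a,b)_∞ = -1.
v=43: a=43^0·(≡24), b=43^1·(≡1) mod 43; (24|43)=+1, (1|43)=+1; (−1)^{0·1·21}·(+1)^1·(+1)^0 = +1.
v=2: v_2(a)=0, v_2(b)=2; units ≡ 3, 1 (mod 8); ε·ε+αω+βω = 1·0+0·0+2·1 ≡ 0  ⇒  (a,b)_2 = +1.
v=23: a=23^0·(≡22), b=23^1·(≡9) mod 23; (22|23)=-1, (9|23)=+1; (−1)^{0·1·11}·(-1)^1·(+1)^0 = -1.
v=3: a=3^2·(≡1), b=3^7·(≡2) mod 3; (1|3)=+1, (2|3)=-1; (−1)^{2·7·1}·(+1)^7·(-1)^2 = +1.
v=37: a=37^1·(≡15), b=37^3·(≡34) mod 37; (15|37)=-1, (34|37)=+1; (−1)^{1·3·18}·(-1)^3·(+1)^1 = -1.
v=7: a=7^-2·(≡2), b=7^-2·(≡4) mod 7; (2|7)=+1, (4|7)=+1; (−1)^{-2·-2·3}·(+1)^-2·(+1)^-2 = +1.
|Ram(-629, -2218962927)| = 4, even; anisotropic at {23, 37, 41, ∞}.

[23, 37, 41, inf]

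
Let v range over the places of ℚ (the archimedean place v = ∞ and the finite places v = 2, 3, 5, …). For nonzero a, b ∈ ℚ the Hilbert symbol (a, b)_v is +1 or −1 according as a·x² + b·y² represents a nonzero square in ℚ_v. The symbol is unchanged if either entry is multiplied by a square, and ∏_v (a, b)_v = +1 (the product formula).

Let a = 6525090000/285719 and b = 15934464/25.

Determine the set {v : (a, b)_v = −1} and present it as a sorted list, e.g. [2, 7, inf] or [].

(a, b) ≡ (51051, 1729) mod (ℚ^×)²; places V = {2, 3, 5, 7, 11, 13, 17, 19, ∞}.
(a,b)_7: α=-5, u≡3; β=1, v≡2 (mod 7); (3|7)=-1, (2|7)=+1; sign (−1)^1·-1^1·+1^-5 = +1.
(a,b)_∞: sgn(51051)=+, sgn(1729)=+, so +1.
(a,b)_2: α=4, β=10; u≡3, v≡1 (mod 8); ε(u)ε(v)=1·0, αω(v)=4·0, βω(u)=10·1; sum ≡ 0  ⇒  +1.
(a,b)_5: α=4, u≡1; β=-2, v≡4 (mod 5); (1|5)=+1, (4|5)=+1; sign (−1)^0·+1^-2·+1^4 = +1.
(a,b)_13: α=3, u≡4; β=1, v≡3 (mod 13); (4|13)=+1, (3|13)=+1; sign (−1)^0·+1^1·+1^3 = +1.
(a,b)_11: α=1, u≡8; β=0, v≡6 (mod 11); (8|11)=-1, (6|11)=-1; sign (−1)^0·-1^0·-1^1 = -1.
(a,b)_17: α=-1, u≡7; β=0, v≡3 (mod 17); (7|17)=-1, (3|17)=-1; sign (−1)^0·-1^0·-1^-1 = -1.
(a,b)_19: α=0, u≡16; β=1, v≡12 (mod 19); (16|19)=+1, (12|19)=-1; sign (−1)^0·+1^1·-1^0 = +1.
(a,b)_3: α=3, u≡1; β=2, v≡1 (mod 3); (1|3)=+1, (1|3)=+1; sign (−1)^0·+1^2·+1^3 = +1.
(51051, 1729 / ℚ) ramifies at {11, 17}: a division algebra.

[11, 17]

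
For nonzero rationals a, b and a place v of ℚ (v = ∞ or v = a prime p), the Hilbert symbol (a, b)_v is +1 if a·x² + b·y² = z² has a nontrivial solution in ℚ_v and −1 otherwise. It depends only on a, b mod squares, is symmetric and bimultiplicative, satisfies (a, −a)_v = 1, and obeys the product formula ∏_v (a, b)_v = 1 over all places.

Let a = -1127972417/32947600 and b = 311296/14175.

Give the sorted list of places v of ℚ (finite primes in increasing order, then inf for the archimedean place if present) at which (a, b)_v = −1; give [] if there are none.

Mod squares: a ≡ -12617, b ≡ 133. Check v ∈ {∞, 2, 3, 5, 7, 11, 13, 19, 23, 31, 37, 41}.
v=13: a=13^2·(≡8), b=13^0·(≡10) mod 13; (8|13)=-1, (10|13)=+1; (−1)^{2·0·6}·(-1)^0·(+1)^2 = +1.
v=3: a=3^0·(≡1), b=3^-4·(≡1) mod 3; (1|3)=+1, (1|3)=+1; (−1)^{0·-4·1}·(+1)^-4·(+1)^0 = +1.
v=7: a=7^-2·(≡2), b=7^-1·(≡3) mod 7; (2|7)=+1, (3|7)=-1; (−1)^{-2·-1·3}·(+1)^-1·(-1)^-2 = +1.
v=∞: -12617 < 0 and 133 > 0  ⇒  (a,b)_∞ = +1.
v=41: a=41^-2·(≡13), b=41^0·(≡9) mod 41; (13|41)=-1, (9|41)=+1; (−1)^{-2·0·20}·(-1)^0·(+1)^-2 = +1.
v=31: a=31^1·(≡29), b=31^0·(≡7) mod 31; (29|31)=-1, (7|31)=+1; (−1)^{1·0·15}·(-1)^0·(+1)^1 = +1.
v=11: a=11^1·(≡8), b=11^0·(≡1) mod 11; (8|11)=-1, (1|11)=+1; (−1)^{1·0·5}·(-1)^0·(+1)^1 = +1.
v=23: a=23^2·(≡10), b=23^0·(≡2) mod 23; (10|23)=-1, (2|23)=+1; (−1)^{2·0·11}·(-1)^0·(+1)^2 = +1.
v=2: v_2(a)=-4, v_2(b)=14; units ≡ 7, 5 (mod 8); ε·ε+αω+βω = 1·0+-4·1+14·0 ≡ 0  ⇒  (a,b)_2 = +1.
v=19: a=19^0·(≡8), b=19^1·(≡6) mod 19; (8|19)=-1, (6|19)=+1; (−1)^{0·1·9}·(-1)^1·(+1)^0 = -1.
v=37: a=37^1·(≡6), b=37^0·(≡13) mod 37; (6|37)=-1, (13|37)=-1; (−1)^{1·0·18}·(-1)^0·(-1)^1 = -1.
v=5: a=5^-2·(≡2), b=5^-2·(≡3) mod 5; (2|5)=-1, (3|5)=-1; (−1)^{-2·-2·2}·(-1)^-2·(-1)^-2 = +1.
|Ram(-12617, 133)| = 2, even; anisotropic at {19, 37}.

[19, 37]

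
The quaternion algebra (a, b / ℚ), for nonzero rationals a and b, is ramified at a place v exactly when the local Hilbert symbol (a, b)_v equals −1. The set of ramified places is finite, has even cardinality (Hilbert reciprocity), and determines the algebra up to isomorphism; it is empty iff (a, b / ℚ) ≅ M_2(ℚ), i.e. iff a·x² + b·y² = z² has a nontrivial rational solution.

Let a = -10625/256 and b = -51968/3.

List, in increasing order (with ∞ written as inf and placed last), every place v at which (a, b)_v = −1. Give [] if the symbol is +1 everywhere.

[2, 17, 29, inf]

(a, b) ≡ (-17, -609) mod (ℚ^×)²; places V = {2, 3, 5, 7, 17, 29, ∞}.
(a,b)_17: α=1, u≡4; β=0, v≡6 (mod 17); (4|17)=+1, (6|17)=-1; sign (−1)^0·+1^0·-1^1 = -1.
(a,b)_3: α=0, u≡1; β=-1, v≡1 (mod 3); (1|3)=+1, (1|3)=+1; sign (−1)^0·+1^-1·+1^0 = +1.
(a,b)_5: α=4, u≡3; β=0, v≡4 (mod 5); (3|5)=-1, (4|5)=+1; sign (−1)^0·-1^0·+1^4 = +1.
(a,b)_7: α=0, u≡2; β=1, v≡1 (mod 7); (2|7)=+1, (1|7)=+1; sign (−1)^0·+1^1·+1^0 = +1.
(a,b)_29: α=0, u≡8; β=1, v≡2 (mod 29); (8|29)=-1, (2|29)=-1; sign (−1)^0·-1^1·-1^0 = -1.
(a,b)_2: α=-8, β=8; u≡7, v≡7 (mod 8); ε(u)ε(v)=1·1, αω(v)=-8·0, βω(u)=8·0; sum ≡ 1  ⇒  -1.
(a,b)_∞: sgn(-17)=−, sgn(-609)=−, so -1.
Ram(-17, -609) = {2, 17, 29, ∞}; no ℚ_2-point on the conic.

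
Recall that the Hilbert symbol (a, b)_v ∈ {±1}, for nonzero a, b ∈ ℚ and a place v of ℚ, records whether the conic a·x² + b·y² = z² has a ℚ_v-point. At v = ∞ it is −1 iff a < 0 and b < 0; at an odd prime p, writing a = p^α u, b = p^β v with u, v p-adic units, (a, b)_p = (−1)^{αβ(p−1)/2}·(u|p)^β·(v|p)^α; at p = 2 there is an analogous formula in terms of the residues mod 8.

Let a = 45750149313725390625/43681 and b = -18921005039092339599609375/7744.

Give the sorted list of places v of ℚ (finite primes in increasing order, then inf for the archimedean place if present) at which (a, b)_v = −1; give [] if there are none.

(a, b) ≡ (43993, -2357980807) mod (ℚ^×)²; places V = {2, 3, 5, 7, 11, 13, 19, 29, 31, 37, 41, ∞}.
(a,b)_11: α=-2, u≡4; β=-2, v≡3 (mod 11); (4|11)=+1, (3|11)=+1; sign (−1)^0·+1^-2·+1^-2 = +1.
(a,b)_2: α=0, β=-6; u≡1, v≡1 (mod 8); ε(u)ε(v)=0·0, αω(v)=0·0, βω(u)=-6·0; sum ≡ 0  ⇒  +1.
(a,b)_13: α=2, u≡3; β=3, v≡7 (mod 13); (3|13)=+1, (7|13)=-1; sign (−1)^0·+1^3·-1^2 = +1.
(a,b)_41: α=1, u≡19; β=1, v≡2 (mod 41); (19|41)=-1, (2|41)=+1; sign (−1)^0·-1^1·+1^1 = -1.
(a,b)_5: α=8, u≡2; β=12, v≡3 (mod 5); (2|5)=-1, (3|5)=-1; sign (−1)^0·-1^12·-1^8 = +1.
(a,b)_3: α=8, u≡1; β=4, v≡2 (mod 3); (1|3)=+1, (2|3)=-1; sign (−1)^0·+1^4·-1^8 = +1.
(a,b)_7: α=4, u≡5; β=5, v≡3 (mod 7); (5|7)=-1, (3|7)=-1; sign (−1)^0·-1^5·-1^4 = -1.
(a,b)_31: α=0, u≡18; β=1, v≡2 (mod 31); (18|31)=+1, (2|31)=+1; sign (−1)^0·+1^1·+1^0 = +1.
(a,b)_29: α=1, u≡13; β=1, v≡7 (mod 29); (13|29)=+1, (7|29)=+1; sign (−1)^0·+1^1·+1^1 = +1.
(a,b)_19: α=-2, u≡15; β=1, v≡5 (mod 19); (15|19)=-1, (5|19)=+1; sign (−1)^0·-1^1·+1^-2 = -1.
(a,b)_37: α=1, u≡8; β=1, v≡9 (mod 37); (8|37)=-1, (9|37)=+1; sign (−1)^0·-1^1·+1^1 = -1.
(a,b)_∞: sgn(43993)=+, sgn(-2357980807)=−, so +1.
|Ram(43993, -2357980807)| = 4, even; anisotropic at {7, 19, 37, 41}.

[7, 19, 37, 41]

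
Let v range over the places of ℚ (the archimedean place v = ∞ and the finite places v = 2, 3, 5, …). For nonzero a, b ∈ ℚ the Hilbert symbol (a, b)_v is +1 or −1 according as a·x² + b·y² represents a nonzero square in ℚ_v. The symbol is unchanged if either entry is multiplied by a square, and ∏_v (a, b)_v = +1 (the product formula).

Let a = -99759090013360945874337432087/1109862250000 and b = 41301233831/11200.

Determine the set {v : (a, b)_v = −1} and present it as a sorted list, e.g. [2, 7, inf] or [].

Mod squares: a ≡ -663, b ≡ 83657. Check v ∈ {∞, 2, 3, 5, 7, 11, 13, 17, 19, 37, 43}.
v=3: a=3^7·(≡1), b=3^0·(≡2) mod 3; (1|3)=+1, (2|3)=-1; (−1)^{7·0·1}·(+1)^0·(-1)^7 = -1.
v=2: v_2(a)=-4, v_2(b)=-6; units ≡ 1, 1 (mod 8); ε·ε+αω+βω = 0·0+-4·0+-6·0 ≡ 0  ⇒  (a,b)_2 = +1.
v=7: a=7^-4·(≡4), b=7^-1·(≡1) mod 7; (4|7)=+1, (1|7)=+1; (−1)^{-4·-1·3}·(+1)^-1·(+1)^-4 = +1.
v=19: a=19^2·(≡2), b=19^1·(≡2) mod 19; (2|19)=-1, (2|19)=-1; (−1)^{2·1·9}·(-1)^1·(-1)^2 = -1.
v=37: a=37^2·(≡11), b=37^1·(≡3) mod 37; (11|37)=+1, (3|37)=+1; (−1)^{2·1·18}·(+1)^1·(+1)^2 = +1.
v=5: a=5^-6·(≡2), b=5^-2·(≡2) mod 5; (2|5)=-1, (2|5)=-1; (−1)^{-6·-2·2}·(-1)^-2·(-1)^-6 = +1.
v=11: a=11^6·(≡2), b=11^2·(≡7) mod 11; (2|11)=-1, (7|11)=-1; (−1)^{6·2·5}·(-1)^2·(-1)^6 = +1.
v=13: a=13^9·(≡1), b=13^4·(≡6) mod 13; (1|13)=+1, (6|13)=-1; (−1)^{9·4·6}·(+1)^4·(-1)^9 = -1.
v=∞: -663 < 0 and 83657 > 0  ⇒  (a,b)_∞ = +1.
v=17: a=17^3·(≡5), b=17^1·(≡13) mod 17; (5|17)=-1, (13|17)=+1; (−1)^{3·1·8}·(-1)^1·(+1)^3 = -1.
v=43: a=43^-2·(≡4), b=43^0·(≡28) mod 43; (4|43)=+1, (28|43)=-1; (−1)^{-2·0·21}·(+1)^0·(-1)^-2 = +1.
(-663, 83657 / ℚ) ramifies at {3, 13, 17, 19}: a division algebra.

[3, 13, 17, 19]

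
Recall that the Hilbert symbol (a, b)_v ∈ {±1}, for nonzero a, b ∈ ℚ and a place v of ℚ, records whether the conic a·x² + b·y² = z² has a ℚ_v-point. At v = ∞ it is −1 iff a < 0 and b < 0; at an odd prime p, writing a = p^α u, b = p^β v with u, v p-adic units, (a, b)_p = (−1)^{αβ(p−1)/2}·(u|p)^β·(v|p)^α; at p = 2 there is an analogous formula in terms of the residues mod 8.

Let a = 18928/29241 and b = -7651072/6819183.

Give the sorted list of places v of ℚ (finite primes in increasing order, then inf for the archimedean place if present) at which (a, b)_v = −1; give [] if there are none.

[2, 13]

(a, b) ≡ (7, -1729) mod (ℚ^×)²; places V = {2, 3, 7, 11, 13, 19, 47, ∞}.
(a,b)_7: α=1, u≡1; β=-3, v≡5 (mod 7); (1|7)=+1, (5|7)=-1; sign (−1)^1·+1^-3·-1^1 = +1.
(a,b)_47: α=0, u≡25; β=-2, v≡40 (mod 47); (25|47)=+1, (40|47)=-1; sign (−1)^0·+1^-2·-1^0 = +1.
(a,b)_3: α=-4, u≡1; β=-2, v≡2 (mod 3); (1|3)=+1, (2|3)=-1; sign (−1)^0·+1^-2·-1^-4 = +1.
(a,b)_13: α=2, u≡2; β=1, v≡10 (mod 13); (2|13)=-1, (10|13)=+1; sign (−1)^0·-1^1·+1^2 = -1.
(a,b)_11: α=0, u≡10; β=2, v≡5 (mod 11); (10|11)=-1, (5|11)=+1; sign (−1)^0·-1^2·+1^0 = +1.
(a,b)_∞: sgn(7)=+, sgn(-1729)=−, so +1.
(a,b)_19: α=-2, u≡16; β=1, v≡16 (mod 19); (16|19)=+1, (16|19)=+1; sign (−1)^0·+1^1·+1^-2 = +1.
(a,b)_2: α=4, β=8; u≡7, v≡7 (mod 8); ε(u)ε(v)=1·1, αω(v)=4·0, βω(u)=8·0; sum ≡ 1  ⇒  -1.
Ram(7, -1729) = {2, 13}; no ℚ_2-point on the conic.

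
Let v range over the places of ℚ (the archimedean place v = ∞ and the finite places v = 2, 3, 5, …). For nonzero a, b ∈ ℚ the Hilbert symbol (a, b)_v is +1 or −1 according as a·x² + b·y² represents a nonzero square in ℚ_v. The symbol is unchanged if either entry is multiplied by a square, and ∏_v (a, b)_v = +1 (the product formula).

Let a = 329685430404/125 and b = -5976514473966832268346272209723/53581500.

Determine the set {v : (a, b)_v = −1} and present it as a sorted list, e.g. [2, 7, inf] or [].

Mod squares: a ≡ 2805, b ≡ -117645. Check v ∈ {∞, 2, 3, 5, 7, 11, 17, 19, 23, 29, 31}.
v=23: a=23^2·(≡19), b=23^5·(≡15) mod 23; (19|23)=-1, (15|23)=-1; (−1)^{2·5·11}·(-1)^5·(-1)^2 = -1.
v=31: a=31^2·(≡23), b=31^7·(≡8) mod 31; (23|31)=-1, (8|31)=+1; (−1)^{2·7·15}·(-1)^7·(+1)^2 = -1.
v=5: a=5^-3·(≡4), b=5^-3·(≡1) mod 5; (4|5)=+1, (1|5)=+1; (−1)^{-3·-3·2}·(+1)^-3·(+1)^-3 = +1.
v=2: v_2(a)=2, v_2(b)=-2; units ≡ 5, 3 (mod 8); ε·ε+αω+βω = 0·1+2·1+-2·1 ≡ 0  ⇒  (a,b)_2 = +1.
v=∞: 2805 > 0 and -117645 < 0  ⇒  (a,b)_∞ = +1.
v=11: a=11^1·(≡7), b=11^3·(≡6) mod 11; (7|11)=-1, (6|11)=-1; (−1)^{1·3·5}·(-1)^3·(-1)^1 = -1.
v=7: a=7^0·(≡6), b=7^-2·(≡2) mod 7; (6|7)=-1, (2|7)=+1; (−1)^{0·-2·3}·(-1)^-2·(+1)^0 = +1.
v=29: a=29^0·(≡27), b=29^2·(≡8) mod 29; (27|29)=-1, (8|29)=-1; (−1)^{0·2·14}·(-1)^2·(-1)^0 = +1.
v=19: a=19^0·(≡14), b=19^2·(≡18) mod 19; (14|19)=-1, (18|19)=-1; (−1)^{0·2·9}·(-1)^2·(-1)^0 = +1.
v=17: a=17^3·(≡5), b=17^4·(≡5) mod 17; (5|17)=-1, (5|17)=-1; (−1)^{3·4·8}·(-1)^4·(-1)^3 = -1.
v=3: a=3^1·(≡2), b=3^-7·(≡1) mod 3; (2|3)=-1, (1|3)=+1; (−1)^{1·-7·1}·(-1)^-7·(+1)^1 = +1.
|Ram(2805, -117645)| = 4, even; anisotropic at {11, 17, 23, 31}.

[11, 17, 23, 31]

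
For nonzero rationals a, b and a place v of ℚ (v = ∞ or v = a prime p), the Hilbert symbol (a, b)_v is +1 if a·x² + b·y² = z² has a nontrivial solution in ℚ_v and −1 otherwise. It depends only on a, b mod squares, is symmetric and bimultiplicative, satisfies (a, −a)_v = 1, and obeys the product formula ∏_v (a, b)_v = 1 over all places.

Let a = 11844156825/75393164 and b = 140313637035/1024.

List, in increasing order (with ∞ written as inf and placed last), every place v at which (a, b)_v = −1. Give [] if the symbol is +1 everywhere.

Mod squares: a ≡ 627, b ≡ 1235. Check v ∈ {∞, 2, 3, 5, 7, 11, 13, 17, 19, 31}.
v=19: a=19^1·(≡14), b=19^3·(≡18) mod 19; (14|19)=-1, (18|19)=-1; (−1)^{1·3·9}·(-1)^3·(-1)^1 = -1.
v=13: a=13^0·(≡10), b=13^1·(≡3) mod 13; (10|13)=+1, (3|13)=+1; (−1)^{0·1·6}·(+1)^1·(+1)^0 = +1.
v=17: a=17^-2·(≡16), b=17^2·(≡11) mod 17; (16|17)=+1, (11|17)=-1; (−1)^{-2·2·8}·(+1)^2·(-1)^-2 = +1.
v=2: v_2(a)=-2, v_2(b)=-10; units ≡ 3, 3 (mod 8); ε·ε+αω+βω = 1·1+-2·1+-10·1 ≡ 1  ⇒  (a,b)_2 = -1.
v=11: a=11^-3·(≡10), b=11^2·(≡3) mod 11; (10|11)=-1, (3|11)=+1; (−1)^{-3·2·5}·(-1)^2·(+1)^-3 = +1.
v=3: a=3^3·(≡2), b=3^2·(≡2) mod 3; (2|3)=-1, (2|3)=-1; (−1)^{3·2·1}·(-1)^2·(-1)^3 = -1.
v=5: a=5^2·(≡2), b=5^1·(≡3) mod 5; (2|5)=-1, (3|5)=-1; (−1)^{2·1·2}·(-1)^1·(-1)^2 = -1.
v=∞: 627 > 0 and 1235 > 0  ⇒  (a,b)_∞ = +1.
v=31: a=31^4·(≡25), b=31^0·(≡30) mod 31; (25|31)=+1, (30|31)=-1; (−1)^{4·0·15}·(+1)^0·(-1)^4 = +1.
v=7: a=7^-2·(≡4), b=7^0·(≡6) mod 7; (4|7)=+1, (6|7)=-1; (−1)^{-2·0·3}·(+1)^0·(-1)^-2 = +1.
|Ram(627, 1235)| = 4, even; anisotropic at {2, 3, 5, 19}.

[2, 3, 5, 19]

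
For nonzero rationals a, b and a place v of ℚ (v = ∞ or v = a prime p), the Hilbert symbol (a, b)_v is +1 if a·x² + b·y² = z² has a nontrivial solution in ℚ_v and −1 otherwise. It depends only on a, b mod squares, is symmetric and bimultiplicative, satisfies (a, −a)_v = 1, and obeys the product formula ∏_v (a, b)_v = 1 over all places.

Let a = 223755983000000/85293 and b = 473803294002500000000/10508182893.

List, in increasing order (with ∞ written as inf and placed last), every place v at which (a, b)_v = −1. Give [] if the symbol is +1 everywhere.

Mod squares: a ≡ 24039899, b ≡ 168279293. Check v ∈ {∞, 2, 3, 5, 7, 11, 13, 23, 37, 41, 53}.
v=37: a=37^1·(≡27), b=37^1·(≡30) mod 37; (27|37)=+1, (30|37)=+1; (−1)^{1·1·18}·(+1)^1·(+1)^1 = +1.
v=11: a=11^2·(≡9), b=11^4·(≡2) mod 11; (9|11)=+1, (2|11)=-1; (−1)^{2·4·5}·(+1)^4·(-1)^2 = +1.
v=∞: 24039899 > 0 and 168279293 > 0  ⇒  (a,b)_∞ = +1.
v=13: a=13^-1·(≡1), b=13^-3·(≡8) mod 13; (1|13)=+1, (8|13)=-1; (−1)^{-1·-3·6}·(+1)^-3·(-1)^-1 = -1.
v=53: a=53^1·(≡29), b=53^1·(≡44) mod 53; (29|53)=+1, (44|53)=+1; (−1)^{1·1·26}·(+1)^1·(+1)^1 = +1.
v=41: a=41^1·(≡8), b=41^1·(≡13) mod 41; (8|41)=+1, (13|41)=-1; (−1)^{1·1·20}·(+1)^1·(-1)^1 = -1.
v=23: a=23^1·(≡18), b=23^1·(≡14) mod 23; (18|23)=+1, (14|23)=-1; (−1)^{1·1·11}·(+1)^1·(-1)^1 = +1.
v=5: a=5^6·(≡4), b=5^10·(≡2) mod 5; (4|5)=+1, (2|5)=-1; (−1)^{6·10·2}·(+1)^10·(-1)^6 = +1.
v=2: v_2(a)=6, v_2(b)=8; units ≡ 3, 5 (mod 8); ε·ε+αω+βω = 1·0+6·1+8·1 ≡ 0  ⇒  (a,b)_2 = +1.
v=3: a=3^-8·(≡2), b=3^-14·(≡2) mod 3; (2|3)=-1, (2|3)=-1; (−1)^{-8·-14·1}·(-1)^-14·(-1)^-8 = +1.
v=7: a=7^0·(≡2), b=7^1·(≡4) mod 7; (2|7)=+1, (4|7)=+1; (−1)^{0·1·3}·(+1)^1·(+1)^0 = +1.
(24039899, 168279293 / ℚ) ramifies at {13, 41}: a division algebra.

[13, 41]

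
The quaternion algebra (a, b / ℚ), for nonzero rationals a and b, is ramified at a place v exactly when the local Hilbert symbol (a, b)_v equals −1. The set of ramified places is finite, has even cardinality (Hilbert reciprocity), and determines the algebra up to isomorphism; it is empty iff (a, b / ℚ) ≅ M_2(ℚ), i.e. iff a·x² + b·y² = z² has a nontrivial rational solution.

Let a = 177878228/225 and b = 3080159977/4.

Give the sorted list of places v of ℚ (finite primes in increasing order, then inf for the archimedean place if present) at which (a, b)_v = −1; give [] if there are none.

Mod squares: a ≡ 437, b ≡ 12673. Check v ∈ {∞, 2, 3, 5, 11, 17, 19, 23, 29}.
v=29: a=29^2·(≡15), b=29^3·(≡14) mod 29; (15|29)=-1, (14|29)=-1; (−1)^{2·3·14}·(-1)^3·(-1)^2 = -1.
v=17: a=17^0·(≡5), b=17^2·(≡16) mod 17; (5|17)=-1, (16|17)=+1; (−1)^{0·2·8}·(-1)^2·(+1)^0 = +1.
v=11: a=11^2·(≡10), b=11^0·(≡1) mod 11; (10|11)=-1, (1|11)=+1; (−1)^{2·0·5}·(-1)^0·(+1)^2 = +1.
v=2: v_2(a)=2, v_2(b)=-2; units ≡ 5, 1 (mod 8); ε·ε+αω+βω = 0·0+2·0+-2·1 ≡ 0  ⇒  (a,b)_2 = +1.
v=∞: 437 > 0 and 12673 > 0  ⇒  (a,b)_∞ = +1.
v=23: a=23^1·(≡15), b=23^1·(≡21) mod 23; (15|23)=-1, (21|23)=-1; (−1)^{1·1·11}·(-1)^1·(-1)^1 = -1.
v=5: a=5^-2·(≡2), b=5^0·(≡3) mod 5; (2|5)=-1, (3|5)=-1; (−1)^{-2·0·2}·(-1)^0·(-1)^-2 = +1.
v=19: a=19^1·(≡16), b=19^1·(≡10) mod 19; (16|19)=+1, (10|19)=-1; (−1)^{1·1·9}·(+1)^1·(-1)^1 = +1.
v=3: a=3^-2·(≡2), b=3^0·(≡1) mod 3; (2|3)=-1, (1|3)=+1; (−1)^{-2·0·1}·(-1)^0·(+1)^-2 = +1.
Ram(437, 12673) = {23, 29}; no ℚ_23-point on the conic.

[23, 29]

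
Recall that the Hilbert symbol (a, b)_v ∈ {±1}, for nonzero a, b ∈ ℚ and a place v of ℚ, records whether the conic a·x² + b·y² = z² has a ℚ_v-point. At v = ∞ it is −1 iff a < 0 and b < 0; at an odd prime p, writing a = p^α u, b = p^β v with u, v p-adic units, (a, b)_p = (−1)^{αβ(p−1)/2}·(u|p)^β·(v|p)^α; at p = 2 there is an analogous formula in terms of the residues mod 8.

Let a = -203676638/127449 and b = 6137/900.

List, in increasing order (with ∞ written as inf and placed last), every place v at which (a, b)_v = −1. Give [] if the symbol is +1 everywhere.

[17, 37]

Mod squares: a ≡ -3182, b ≡ 17. Check v ∈ {∞, 2, 3, 5, 7, 11, 17, 19, 23, 37, 43}.
v=37: a=37^1·(≡27), b=37^0·(≡15) mod 37; (27|37)=+1, (15|37)=-1; (−1)^{1·0·18}·(+1)^0·(-1)^1 = -1.
v=11: a=11^2·(≡10), b=11^0·(≡6) mod 11; (10|11)=-1, (6|11)=-1; (−1)^{2·0·5}·(-1)^0·(-1)^2 = +1.
v=7: a=7^-2·(≡6), b=7^0·(≡3) mod 7; (6|7)=-1, (3|7)=-1; (−1)^{-2·0·3}·(-1)^0·(-1)^-2 = +1.
v=3: a=3^-2·(≡1), b=3^-2·(≡2) mod 3; (1|3)=+1, (2|3)=-1; (−1)^{-2·-2·1}·(+1)^-2·(-1)^-2 = +1.
v=23: a=23^2·(≡15), b=23^0·(≡14) mod 23; (15|23)=-1, (14|23)=-1; (−1)^{2·0·11}·(-1)^0·(-1)^2 = +1.
v=43: a=43^1·(≡29), b=43^0·(≡4) mod 43; (29|43)=-1, (4|43)=+1; (−1)^{1·0·21}·(-1)^0·(+1)^1 = +1.
v=5: a=5^0·(≡3), b=5^-2·(≡2) mod 5; (3|5)=-1, (2|5)=-1; (−1)^{0·-2·2}·(-1)^-2·(-1)^0 = +1.
v=19: a=19^0·(≡13), b=19^2·(≡16) mod 19; (13|19)=-1, (16|19)=+1; (−1)^{0·2·9}·(-1)^2·(+1)^0 = +1.
v=∞: -3182 < 0 and 17 > 0  ⇒  (a,b)_∞ = +1.
v=17: a=17^-2·(≡12), b=17^1·(≡13) mod 17; (12|17)=-1, (13|17)=+1; (−1)^{-2·1·8}·(-1)^1·(+1)^-2 = -1.
v=2: v_2(a)=1, v_2(b)=-2; units ≡ 1, 1 (mod 8); ε·ε+αω+βω = 0·0+1·0+-2·0 ≡ 0  ⇒  (a,b)_2 = +1.
Ram(-3182, 17) = {17, 37}; no ℚ_17-point on the conic.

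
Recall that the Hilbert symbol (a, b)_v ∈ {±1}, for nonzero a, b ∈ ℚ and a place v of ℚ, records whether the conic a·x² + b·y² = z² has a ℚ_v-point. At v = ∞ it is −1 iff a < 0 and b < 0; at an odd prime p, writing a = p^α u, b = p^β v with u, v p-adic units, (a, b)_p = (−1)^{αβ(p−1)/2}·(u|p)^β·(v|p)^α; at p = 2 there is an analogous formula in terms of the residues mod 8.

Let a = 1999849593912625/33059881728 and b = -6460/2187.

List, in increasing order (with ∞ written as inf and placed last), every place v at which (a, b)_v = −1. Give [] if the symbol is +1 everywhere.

[2, 5]

(a, b) ≡ (3315, -4845) mod (ℚ^×)²; places V = {2, 3, 5, 7, 13, 17, 19, ∞}.
(a,b)_5: α=3, u≡2; β=1, v≡4 (mod 5); (2|5)=-1, (4|5)=+1; sign (−1)^0·-1^1·+1^3 = -1.
(a,b)_19: α=2, u≡7; β=1, v≡1 (mod 19); (7|19)=+1, (1|19)=+1; sign (−1)^0·+1^1·+1^2 = +1.
(a,b)_3: α=-17, u≡1; β=-7, v≡2 (mod 3); (1|3)=+1, (2|3)=-1; sign (−1)^1·+1^-7·-1^-17 = +1.
(a,b)_2: α=-8, β=2; u≡3, v≡3 (mod 8); ε(u)ε(v)=1·1, αω(v)=-8·1, βω(u)=2·1; sum ≡ 1  ⇒  -1.
(a,b)_17: α=5, u≡8; β=1, v≡1 (mod 17); (8|17)=+1, (1|17)=+1; sign (−1)^0·+1^1·+1^5 = +1.
(a,b)_∞: sgn(3315)=+, sgn(-4845)=−, so +1.
(a,b)_13: α=1, u≡8; β=0, v≡9 (mod 13); (8|13)=-1, (9|13)=+1; sign (−1)^0·-1^0·+1^1 = +1.
(a,b)_7: α=4, u≡1; β=0, v≡5 (mod 7); (1|7)=+1, (5|7)=-1; sign (−1)^0·+1^0·-1^4 = +1.
|Ram(3315, -4845)| = 2, even; anisotropic at {2, 5}.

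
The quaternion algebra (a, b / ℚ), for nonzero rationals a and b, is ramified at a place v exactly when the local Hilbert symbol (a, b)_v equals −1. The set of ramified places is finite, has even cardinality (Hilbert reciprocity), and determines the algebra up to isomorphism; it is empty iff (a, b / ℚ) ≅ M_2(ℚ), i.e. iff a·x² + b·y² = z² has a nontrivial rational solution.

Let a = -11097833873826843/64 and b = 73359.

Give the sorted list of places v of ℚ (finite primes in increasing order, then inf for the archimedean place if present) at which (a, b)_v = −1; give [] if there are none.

[11, 13]

(a, b) ≡ (-17043, 8151) mod (ℚ^×)²; places V = {2, 3, 11, 13, 19, 23, ∞}.
(a,b)_11: α=4, u≡7; β=1, v≡3 (mod 11); (7|11)=-1, (3|11)=+1; sign (−1)^0·-1^1·+1^4 = -1.
(a,b)_23: α=1, u≡13; β=0, v≡12 (mod 23); (13|23)=+1, (12|23)=+1; sign (−1)^0·+1^0·+1^1 = +1.
(a,b)_2: α=-6, β=0; u≡5, v≡7 (mod 8); ε(u)ε(v)=0·1, αω(v)=-6·0, βω(u)=0·1; sum ≡ 0  ⇒  +1.
(a,b)_19: α=3, u≡12; β=1, v≡4 (mod 19); (12|19)=-1, (4|19)=+1; sign (−1)^1·-1^1·+1^3 = +1.
(a,b)_∞: sgn(-17043)=−, sgn(8151)=+, so +1.
(a,b)_13: α=3, u≡5; β=1, v≡1 (mod 13); (5|13)=-1, (1|13)=+1; sign (−1)^0·-1^1·+1^3 = -1.
(a,b)_3: α=7, u≡1; β=3, v≡2 (mod 3); (1|3)=+1, (2|3)=-1; sign (−1)^1·+1^3·-1^7 = +1.
Ram(-17043, 8151) = {11, 13}; no ℚ_11-point on the conic.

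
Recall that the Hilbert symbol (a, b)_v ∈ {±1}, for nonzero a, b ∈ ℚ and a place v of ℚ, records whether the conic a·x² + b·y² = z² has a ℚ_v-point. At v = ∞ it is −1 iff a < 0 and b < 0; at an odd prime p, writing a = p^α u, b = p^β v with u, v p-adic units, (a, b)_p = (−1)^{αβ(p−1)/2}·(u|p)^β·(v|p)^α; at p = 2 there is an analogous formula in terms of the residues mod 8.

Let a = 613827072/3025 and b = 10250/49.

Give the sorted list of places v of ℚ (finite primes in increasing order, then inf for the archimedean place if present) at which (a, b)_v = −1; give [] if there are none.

[2, 5]

Mod squares: a ≡ 82, b ≡ 410. Check v ∈ {∞, 2, 3, 5, 7, 11, 19, 41}.
v=3: a=3^4·(≡1), b=3^0·(≡2) mod 3; (1|3)=+1, (2|3)=-1; (−1)^{4·0·1}·(+1)^0·(-1)^4 = +1.
v=5: a=5^-2·(≡2), b=5^3·(≡3) mod 5; (2|5)=-1, (3|5)=-1; (−1)^{-2·3·2}·(-1)^3·(-1)^-2 = -1.
v=7: a=7^0·(≡5), b=7^-2·(≡2) mod 7; (5|7)=-1, (2|7)=+1; (−1)^{0·-2·3}·(-1)^-2·(+1)^0 = +1.
v=41: a=41^1·(≡5), b=41^1·(≡21) mod 41; (5|41)=+1, (21|41)=+1; (−1)^{1·1·20}·(+1)^1·(+1)^1 = +1.
v=11: a=11^-2·(≡4), b=11^0·(≡4) mod 11; (4|11)=+1, (4|11)=+1; (−1)^{-2·0·5}·(+1)^0·(+1)^-2 = +1.
v=19: a=19^2·(≡1), b=19^0·(≡6) mod 19; (1|19)=+1, (6|19)=+1; (−1)^{2·0·9}·(+1)^0·(+1)^2 = +1.
v=2: v_2(a)=9, v_2(b)=1; units ≡ 1, 5 (mod 8); ε·ε+αω+βω = 0·0+9·1+1·0 ≡ 1  ⇒  (a,b)_2 = -1.
v=∞: 82 > 0 and 410 > 0  ⇒  (a,b)_∞ = +1.
Ram(82, 410) = {2, 5}; no ℚ_2-point on the conic.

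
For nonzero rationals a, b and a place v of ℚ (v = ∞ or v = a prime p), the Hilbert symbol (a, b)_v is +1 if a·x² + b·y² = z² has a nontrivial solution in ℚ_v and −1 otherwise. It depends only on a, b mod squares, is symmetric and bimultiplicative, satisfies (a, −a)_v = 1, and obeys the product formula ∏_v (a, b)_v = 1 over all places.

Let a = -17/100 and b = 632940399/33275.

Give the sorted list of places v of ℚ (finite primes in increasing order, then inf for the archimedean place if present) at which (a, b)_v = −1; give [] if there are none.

[29, 47]

(a, b) ≡ (-17, 194909) mod (ℚ^×)²; places V = {2, 3, 5, 7, 11, 13, 17, 29, 47, ∞}.
(a,b)_5: α=-2, u≡2; β=-2, v≡4 (mod 5); (2|5)=-1, (4|5)=+1; sign (−1)^0·-1^-2·+1^-2 = +1.
(a,b)_13: α=0, u≡1; β=1, v≡4 (mod 13); (1|13)=+1, (4|13)=+1; sign (−1)^0·+1^1·+1^0 = +1.
(a,b)_47: α=0, u≡5; β=1, v≡46 (mod 47); (5|47)=-1, (46|47)=-1; sign (−1)^0·-1^1·-1^0 = -1.
(a,b)_∞: sgn(-17)=−, sgn(194909)=+, so +1.
(a,b)_2: α=-2, β=0; u≡7, v≡5 (mod 8); ε(u)ε(v)=1·0, αω(v)=-2·1, βω(u)=0·0; sum ≡ 0  ⇒  +1.
(a,b)_7: α=0, u≡2; β=2, v≡4 (mod 7); (2|7)=+1, (4|7)=+1; sign (−1)^0·+1^2·+1^0 = +1.
(a,b)_17: α=1, u≡9; β=0, v≡9 (mod 17); (9|17)=+1, (9|17)=+1; sign (−1)^0·+1^0·+1^1 = +1.
(a,b)_3: α=0, u≡1; β=6, v≡2 (mod 3); (1|3)=+1, (2|3)=-1; sign (−1)^0·+1^6·-1^0 = +1.
(a,b)_29: α=0, u≡21; β=1, v≡23 (mod 29); (21|29)=-1, (23|29)=+1; sign (−1)^0·-1^1·+1^0 = -1.
(a,b)_11: α=0, u≡5; β=-3, v≡1 (mod 11); (5|11)=+1, (1|11)=+1; sign (−1)^0·+1^-3·+1^0 = +1.
(-17, 194909 / ℚ) ramifies at {29, 47}: a division algebra.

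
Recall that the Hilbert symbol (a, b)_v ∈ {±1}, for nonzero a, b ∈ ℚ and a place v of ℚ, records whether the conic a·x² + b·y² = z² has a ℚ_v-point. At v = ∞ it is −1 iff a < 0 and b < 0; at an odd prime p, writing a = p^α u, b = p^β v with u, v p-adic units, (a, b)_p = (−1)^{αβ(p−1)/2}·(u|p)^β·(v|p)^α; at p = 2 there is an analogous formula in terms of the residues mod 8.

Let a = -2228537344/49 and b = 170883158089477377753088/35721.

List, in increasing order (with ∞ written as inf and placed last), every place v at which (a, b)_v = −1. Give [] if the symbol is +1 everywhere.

Mod squares: a ≡ -34, b ≡ 8602. Check v ∈ {∞, 2, 3, 7, 11, 17, 23}.
v=11: a=11^2·(≡2), b=11^5·(≡1) mod 11; (2|11)=-1, (1|11)=+1; (−1)^{2·5·5}·(-1)^5·(+1)^2 = -1.
v=17: a=17^1·(≡16), b=17^3·(≡1) mod 17; (16|17)=+1, (1|17)=+1; (−1)^{1·3·8}·(+1)^3·(+1)^1 = +1.
v=∞: -34 < 0 and 8602 > 0  ⇒  (a,b)_∞ = +1.
v=3: a=3^0·(≡2), b=3^-6·(≡1) mod 3; (2|3)=-1, (1|3)=+1; (−1)^{0·-6·1}·(-1)^-6·(+1)^0 = +1.
v=7: a=7^-2·(≡2), b=7^-2·(≡5) mod 7; (2|7)=+1, (5|7)=-1; (−1)^{-2·-2·3}·(+1)^-2·(-1)^-2 = +1.
v=23: a=23^2·(≡12), b=23^5·(≡4) mod 23; (12|23)=+1, (4|23)=+1; (−1)^{2·5·11}·(+1)^5·(+1)^2 = +1.
v=2: v_2(a)=11, v_2(b)=25; units ≡ 7, 5 (mod 8); ε·ε+αω+βω = 1·0+11·1+25·0 ≡ 1  ⇒  (a,b)_2 = -1.
(-34, 8602 / ℚ) ramifies at {2, 11}: a division algebra.

[2, 11]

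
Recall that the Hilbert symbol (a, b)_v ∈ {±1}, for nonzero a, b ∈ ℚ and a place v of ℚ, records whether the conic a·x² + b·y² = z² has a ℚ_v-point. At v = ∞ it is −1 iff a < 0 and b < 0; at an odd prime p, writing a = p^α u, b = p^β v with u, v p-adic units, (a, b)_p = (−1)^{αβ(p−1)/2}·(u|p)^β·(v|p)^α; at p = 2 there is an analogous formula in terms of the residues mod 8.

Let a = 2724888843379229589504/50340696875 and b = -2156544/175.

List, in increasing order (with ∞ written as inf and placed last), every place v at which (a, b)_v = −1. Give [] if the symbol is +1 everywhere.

(a, b) ≡ (1365, -182) mod (ℚ^×)²; places V = {2, 3, 5, 7, 13, 17, 19, 37, 41, ∞}.
(a,b)_17: α=2, u≡10; β=0, v≡5 (mod 17); (10|17)=-1, (5|17)=-1; sign (−1)^0·-1^0·-1^2 = +1.
(a,b)_5: α=-5, u≡3; β=-2, v≡3 (mod 5); (3|5)=-1, (3|5)=-1; sign (−1)^0·-1^-2·-1^-5 = -1.
(a,b)_2: α=26, β=11; u≡5, v≡5 (mod 8); ε(u)ε(v)=0·0, αω(v)=26·1, βω(u)=11·1; sum ≡ 1  ⇒  -1.
(a,b)_37: α=-2, u≡3; β=0, v≡11 (mod 37); (3|37)=+1, (11|37)=+1; sign (−1)^0·+1^0·+1^-2 = +1.
(a,b)_7: α=-1, u≡3; β=-1, v≡4 (mod 7); (3|7)=-1, (4|7)=+1; sign (−1)^1·-1^-1·+1^-1 = +1.
(a,b)_∞: sgn(1365)=+, sgn(-182)=−, so +1.
(a,b)_19: α=2, u≡4; β=0, v≡8 (mod 19); (4|19)=+1, (8|19)=-1; sign (−1)^0·+1^0·-1^2 = +1.
(a,b)_41: α=-2, u≡27; β=0, v≡20 (mod 41); (27|41)=-1, (20|41)=+1; sign (−1)^0·-1^0·+1^-2 = +1.
(a,b)_3: α=11, u≡2; β=4, v≡1 (mod 3); (2|3)=-1, (1|3)=+1; sign (−1)^0·-1^4·+1^11 = +1.
(a,b)_13: α=3, u≡1; β=1, v≡3 (mod 13); (1|13)=+1, (3|13)=+1; sign (−1)^0·+1^1·+1^3 = +1.
|Ram(1365, -182)| = 2, even; anisotropic at {2, 5}.

[2, 5]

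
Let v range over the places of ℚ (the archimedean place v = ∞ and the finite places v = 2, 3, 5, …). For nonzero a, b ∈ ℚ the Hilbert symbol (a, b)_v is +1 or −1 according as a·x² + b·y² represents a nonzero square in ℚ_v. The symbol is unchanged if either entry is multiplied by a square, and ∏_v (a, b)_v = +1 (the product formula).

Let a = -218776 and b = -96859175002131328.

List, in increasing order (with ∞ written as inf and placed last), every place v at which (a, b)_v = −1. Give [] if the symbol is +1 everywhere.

(a, b) ≡ (-54694, -2023678) mod (ℚ^×)²; places V = {2, 23, 29, 37, 41, ∞}.
(a,b)_∞: sgn(-54694)=−, sgn(-2023678)=−, so -1.
(a,b)_37: α=0, u≡5; β=1, v≡22 (mod 37); (5|37)=-1, (22|37)=-1; sign (−1)^0·-1^1·-1^0 = -1.
(a,b)_29: α=1, u≡25; β=3, v≡17 (mod 29); (25|29)=+1, (17|29)=-1; sign (−1)^0·+1^3·-1^1 = -1.
(a,b)_2: α=3, β=7; u≡5, v≡1 (mod 8); ε(u)ε(v)=0·0, αω(v)=3·0, βω(u)=7·1; sum ≡ 1  ⇒  -1.
(a,b)_41: α=1, u≡35; β=3, v≡11 (mod 41); (35|41)=-1, (11|41)=-1; sign (−1)^0·-1^3·-1^1 = +1.
(a,b)_23: α=1, u≡10; β=3, v≡4 (mod 23); (10|23)=-1, (4|23)=+1; sign (−1)^1·-1^3·+1^1 = +1.
|Ram(-54694, -2023678)| = 4, even; anisotropic at {2, 29, 37, ∞}.

[2, 29, 37, inf]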